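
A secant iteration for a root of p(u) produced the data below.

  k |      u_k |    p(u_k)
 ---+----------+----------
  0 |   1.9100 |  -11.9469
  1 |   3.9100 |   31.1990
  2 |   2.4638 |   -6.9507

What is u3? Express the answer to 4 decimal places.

u3 = 2.4638 − (-6.9507)·(2.4638 − 3.9100) / (-6.9507 − 31.1990)
   = 2.4638 − (10.052102)/(-38.149700) = 2.727291

2.7273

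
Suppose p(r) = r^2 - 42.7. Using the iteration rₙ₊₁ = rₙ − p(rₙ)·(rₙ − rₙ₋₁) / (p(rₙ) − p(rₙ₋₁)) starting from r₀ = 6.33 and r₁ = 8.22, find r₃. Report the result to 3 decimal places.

p(6.33) = -2.63110, p(8.22) = 24.86840
r₂ = 8.22000 − 24.86840·(8.22000 − 6.33000) / (24.86840 − (-2.63110)) = 8.22000 − (47.00128)/(27.49950) = 6.51083
p(6.51083) = -0.30907
r₃ = 6.51083 − (-0.30907)·(6.51083 − 8.22000) / (-0.30907 − 24.86840) = 6.51083 − (0.52826)/(-25.17747) = 6.53181

6.532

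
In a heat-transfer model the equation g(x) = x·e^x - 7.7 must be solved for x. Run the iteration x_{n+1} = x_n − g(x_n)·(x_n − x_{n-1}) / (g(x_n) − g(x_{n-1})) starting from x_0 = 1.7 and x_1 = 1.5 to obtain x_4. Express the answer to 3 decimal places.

1.582

g(1.7) = 1.60571, g(1.5) = -0.97747
x_2 = 1.50000 − (-0.97747)·(1.50000 − 1.70000) / (-0.97747 − 1.60571) = 1.50000 − (0.19549)/(-2.58318) = 1.57568
g(1.57568) = -0.08313
x_3 = 1.57568 − (-0.08313)·(1.57568 − 1.50000) / (-0.08313 − (-0.97747)) = 1.57568 − (-0.00629)/(0.89434) = 1.58271
g(1.58271) = 0.00488
x_4 = 1.58271 − 0.00488·(1.58271 − 1.57568) / (0.00488 − (-0.08313)) = 1.58271 − (0.00003)/(0.08801) = 1.58232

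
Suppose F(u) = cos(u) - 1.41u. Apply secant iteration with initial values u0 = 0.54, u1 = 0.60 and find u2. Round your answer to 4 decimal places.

0.5894

F(0.54) = 0.096309, F(0.60) = -0.020664
u2 = 0.600000 − (-0.020664)·(0.600000 − 0.540000) / (-0.020664 − 0.096309) = 0.600000 − (-0.001240)/(-0.116973) = 0.589400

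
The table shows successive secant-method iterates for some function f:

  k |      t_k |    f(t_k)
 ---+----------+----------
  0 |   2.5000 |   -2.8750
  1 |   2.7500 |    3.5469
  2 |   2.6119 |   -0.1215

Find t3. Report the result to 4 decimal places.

2.6165

t3 = 2.6119 − (-0.1215)·(2.6119 − 2.7500) / (-0.1215 − 3.5469)
   = 2.6119 − (0.016779)/(-3.668400) = 2.616474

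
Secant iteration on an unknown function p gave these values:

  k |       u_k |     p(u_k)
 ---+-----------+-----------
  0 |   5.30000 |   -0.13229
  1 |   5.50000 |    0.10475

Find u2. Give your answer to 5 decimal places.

5.41162

u2 = 5.50000 − 0.10475·(5.50000 − 5.30000) / (0.10475 − (-0.13229))
   = 5.50000 − (0.0209500)/(0.2370400) = 5.4116183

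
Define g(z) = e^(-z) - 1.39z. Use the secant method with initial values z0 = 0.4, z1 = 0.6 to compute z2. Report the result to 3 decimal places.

0.457

g(0.4) = 0.11432, g(0.6) = -0.28519
z2 = 0.60000 − (-0.28519)·(0.60000 − 0.40000) / (-0.28519 − 0.11432) = 0.60000 − (-0.05704)/(-0.39951) = 0.45723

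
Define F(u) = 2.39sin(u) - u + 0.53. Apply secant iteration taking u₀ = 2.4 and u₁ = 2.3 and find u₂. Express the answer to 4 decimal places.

2.3046

F(2.4) = -0.255643, F(2.3) = 0.012235
u₂ = 2.300000 − 0.012235·(2.300000 − 2.400000) / (0.012235 − (-0.255643)) = 2.300000 − (-0.001224)/(0.267878) = 2.304568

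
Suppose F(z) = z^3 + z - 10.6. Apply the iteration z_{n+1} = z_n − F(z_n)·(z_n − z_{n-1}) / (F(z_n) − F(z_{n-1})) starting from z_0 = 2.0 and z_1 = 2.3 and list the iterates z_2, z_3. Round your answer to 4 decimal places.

F(2.0) = -0.600000, F(2.3) = 3.867000
z_2 = 2.300000 − 3.867000·(2.300000 − 2.000000) / (3.867000 − (-0.600000)) = 2.300000 − (1.160100)/(4.467000) = 2.040296
F(2.040296) = -0.066351
z_3 = 2.040296 − (-0.066351)·(2.040296 − 2.300000) / (-0.066351 − 3.867000) = 2.040296 − (0.017232)/(-3.933351) = 2.044676

2.0403, 2.0447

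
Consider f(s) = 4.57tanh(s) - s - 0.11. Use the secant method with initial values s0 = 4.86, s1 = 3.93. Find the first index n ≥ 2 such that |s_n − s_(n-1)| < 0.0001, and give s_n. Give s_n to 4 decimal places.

n = 4, s_n = 4.4588

f(4.86) = -0.400549, f(3.93) = 0.526474
s2 = 3.930000 − 0.526474·(-0.930000)/(0.927023) = 4.458165;  |Δ| = 0.528165
f(4.458165) = 0.000609
s3 = 4.458165 − 0.000609·(0.528165)/(-0.525866) = 4.458776;  |Δ| = 0.000612
f(4.458776) = -0.000001
s4 = 4.458776 − (-0.000001)·(0.000612)/(-0.000610) = 4.458775;  |Δ| = 0.000001
|s4 − s3| = 0.000001 < 0.0001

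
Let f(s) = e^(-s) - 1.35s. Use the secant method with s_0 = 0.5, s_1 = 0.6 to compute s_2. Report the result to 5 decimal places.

f(0.5) = -0.0684693, f(0.6) = -0.2611884
s_2 = 0.6000000 − (-0.2611884)·(0.6000000 − 0.5000000) / (-0.2611884 − (-0.0684693)) = 0.6000000 − (-0.0261188)/(-0.1927190) = 0.4644719

0.46447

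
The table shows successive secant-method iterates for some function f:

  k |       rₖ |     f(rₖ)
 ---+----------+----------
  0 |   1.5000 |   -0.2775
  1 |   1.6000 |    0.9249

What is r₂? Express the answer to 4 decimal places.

1.5231

r₂ = 1.6000 − 0.9249·(1.6000 − 1.5000) / (0.9249 − (-0.2775))
   = 1.6000 − (0.092490)/(1.202400) = 1.523079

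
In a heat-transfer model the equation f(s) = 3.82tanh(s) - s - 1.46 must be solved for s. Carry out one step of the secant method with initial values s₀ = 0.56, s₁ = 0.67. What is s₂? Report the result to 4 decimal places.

f(0.56) = -0.079526, f(0.67) = 0.104623
s₂ = 0.670000 − 0.104623·(0.670000 − 0.560000) / (0.104623 − (-0.079526)) = 0.670000 − (0.011509)/(0.184149) = 0.607504

0.6075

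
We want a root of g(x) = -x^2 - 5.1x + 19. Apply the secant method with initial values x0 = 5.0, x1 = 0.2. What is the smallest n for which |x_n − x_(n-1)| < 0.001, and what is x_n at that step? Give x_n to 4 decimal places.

g(5.0) = -31.500000, g(0.2) = 17.940000
x2 = 0.200000 − 17.940000·(-4.800000)/(49.440000) = 1.941748;  |Δ| = 1.741748
g(1.941748) = 5.326704
x3 = 1.941748 − 5.326704·(1.741748)/(-12.613296) = 2.677303;  |Δ| = 0.735555
g(2.677303) = -1.822192
x4 = 2.677303 − (-1.822192)·(0.735555)/(-7.148896) = 2.489816;  |Δ| = 0.187487
g(2.489816) = 0.102756
x5 = 2.489816 − 0.102756·(-0.187487)/(1.924948) = 2.499824;  |Δ| = 0.010008
g(2.499824) = 0.001776
x6 = 2.499824 − 0.001776·(0.010008)/(-0.100979) = 2.500000;  |Δ| = 0.000176
|x6 − x5| = 0.000176 < 0.001

n = 6, x_n = 2.5000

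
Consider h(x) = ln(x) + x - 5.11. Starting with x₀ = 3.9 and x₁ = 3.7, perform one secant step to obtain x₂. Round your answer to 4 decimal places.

3.7805

h(3.9) = 0.150977, h(3.7) = -0.101667
x₂ = 3.700000 − (-0.101667)·(3.700000 − 3.900000) / (-0.101667 − 0.150977) = 3.700000 − (0.020333)/(-0.252644) = 3.780483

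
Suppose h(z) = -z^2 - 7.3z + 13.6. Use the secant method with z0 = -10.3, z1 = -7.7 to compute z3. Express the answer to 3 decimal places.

-8.858

h(-10.3) = -17.30000, h(-7.7) = 10.52000
z2 = -7.70000 − 10.52000·(-7.70000 − (-10.30000)) / (10.52000 − (-17.30000)) = -7.70000 − (27.35200)/(27.82000) = -8.68318
h(-8.68318) = 1.58962
z3 = -8.68318 − 1.58962·(-8.68318 − (-7.70000)) / (1.58962 − 10.52000) = -8.68318 − (-1.56288)/(-8.93038) = -8.85818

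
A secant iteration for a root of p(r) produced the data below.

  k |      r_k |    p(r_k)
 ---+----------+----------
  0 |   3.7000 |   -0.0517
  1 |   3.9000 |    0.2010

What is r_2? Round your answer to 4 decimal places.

3.7409

r_2 = 3.9000 − 0.2010·(3.9000 − 3.7000) / (0.2010 − (-0.0517))
   = 3.9000 − (0.040200)/(0.252700) = 3.740918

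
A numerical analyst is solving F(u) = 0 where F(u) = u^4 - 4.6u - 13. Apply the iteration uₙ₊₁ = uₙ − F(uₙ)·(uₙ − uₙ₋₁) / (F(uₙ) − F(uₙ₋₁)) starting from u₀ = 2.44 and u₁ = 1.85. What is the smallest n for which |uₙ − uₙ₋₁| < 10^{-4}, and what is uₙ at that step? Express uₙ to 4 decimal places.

n = 6, uₙ = 2.1919

F(2.44) = 11.221353, F(1.85) = -9.796494
u₂ = 1.850000 − (-9.796494)·(-0.590000)/(-21.017847) = 2.125001;  |Δ| = 0.275001
F(2.125001) = -2.384093
u₃ = 2.125001 − (-2.384093)·(0.275001)/(7.412401) = 2.213451;  |Δ| = 0.088450
F(2.213451) = 0.821918
u₄ = 2.213451 − 0.821918·(0.088450)/(3.206011) = 2.190776;  |Δ| = 0.022676
F(2.190776) = -0.042392
u₅ = 2.190776 − (-0.042392)·(-0.022676)/(-0.864310) = 2.191888;  |Δ| = 0.001112
F(2.191888) = -0.000696
u₆ = 2.191888 − (-0.000696)·(0.001112)/(0.041696) = 2.191906;  |Δ| = 0.000019
|u₆ − u₅| = 0.000019 < 10^{-4}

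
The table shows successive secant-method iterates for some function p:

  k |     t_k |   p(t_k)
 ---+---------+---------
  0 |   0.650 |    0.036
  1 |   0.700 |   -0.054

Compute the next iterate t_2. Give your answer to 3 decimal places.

0.670

t_2 = 0.700 − (-0.054)·(0.700 − 0.650) / (-0.054 − 0.036)
   = 0.700 − (-0.00270)/(-0.09000) = 0.67000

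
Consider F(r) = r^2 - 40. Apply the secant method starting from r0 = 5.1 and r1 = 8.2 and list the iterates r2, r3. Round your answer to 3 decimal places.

6.152, 6.302

F(5.1) = -13.99000, F(8.2) = 27.24000
r2 = 8.20000 − 27.24000·(8.20000 − 5.10000) / (27.24000 − (-13.99000)) = 8.20000 − (84.44400)/(41.23000) = 6.15188
F(6.15188) = -2.15438
r3 = 6.15188 − (-2.15438)·(6.15188 − 8.20000) / (-2.15438 − 27.24000) = 6.15188 − (4.41242)/(-29.39438) = 6.30199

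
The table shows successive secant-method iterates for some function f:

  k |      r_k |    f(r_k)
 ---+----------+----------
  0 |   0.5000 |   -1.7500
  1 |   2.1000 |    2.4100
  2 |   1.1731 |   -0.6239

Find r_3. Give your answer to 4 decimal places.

r_3 = 1.1731 − (-0.6239)·(1.1731 − 2.1000) / (-0.6239 − 2.4100)
   = 1.1731 − (0.578293)/(-3.033900) = 1.363710

1.3637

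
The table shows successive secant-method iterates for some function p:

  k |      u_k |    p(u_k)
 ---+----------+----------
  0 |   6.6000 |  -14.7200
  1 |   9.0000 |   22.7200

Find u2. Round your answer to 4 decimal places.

u2 = 9.0000 − 22.7200·(9.0000 − 6.6000) / (22.7200 − (-14.7200))
   = 9.0000 − (54.528000)/(37.440000) = 7.543590

7.5436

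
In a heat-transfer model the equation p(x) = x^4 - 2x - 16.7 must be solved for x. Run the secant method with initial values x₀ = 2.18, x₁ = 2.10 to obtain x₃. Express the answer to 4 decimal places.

p(2.18) = 1.525306, p(2.10) = -1.451900
x₂ = 2.100000 − (-1.451900)·(2.100000 − 2.180000) / (-1.451900 − 1.525306) = 2.100000 − (0.116152)/(-2.977206) = 2.139014
p(2.139014) = -0.043926
x₃ = 2.139014 − (-0.043926)·(2.139014 − 2.100000) / (-0.043926 − (-1.451900)) = 2.139014 − (-0.001714)/(1.407974) = 2.140231

2.1402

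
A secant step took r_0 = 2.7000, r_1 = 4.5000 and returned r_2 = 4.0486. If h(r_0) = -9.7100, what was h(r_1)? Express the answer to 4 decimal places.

The secant line through (2.7000, -9.7100) and (4.5000, h(r_1)) crosses zero at r_2 = 4.0486.
So (2.7000, -9.7100), (4.5000, h(r_1)), (4.0486, 0) are collinear:
h(r_1) = -9.7100 · (4.5000 − 4.0486) / (2.7000 − 4.0486) = -9.7100 · (0.451400)/(-1.348600) = 3.250107

3.2501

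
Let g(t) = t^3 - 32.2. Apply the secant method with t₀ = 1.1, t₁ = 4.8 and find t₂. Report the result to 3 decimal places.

2.145

g(1.1) = -30.86900, g(4.8) = 78.39200
t₂ = 4.80000 − 78.39200·(4.80000 − 1.10000) / (78.39200 − (-30.86900)) = 4.80000 − (290.05040)/(109.26100) = 2.14534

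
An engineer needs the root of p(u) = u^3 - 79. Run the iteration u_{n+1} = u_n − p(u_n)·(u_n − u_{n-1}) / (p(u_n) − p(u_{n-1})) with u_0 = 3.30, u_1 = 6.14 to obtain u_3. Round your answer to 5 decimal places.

4.16521

p(3.30) = -43.0630000, p(6.14) = 152.4755440
u_2 = 6.1400000 − 152.4755440·(6.1400000 − 3.3000000) / (152.4755440 − (-43.0630000)) = 6.1400000 − (433.0305450)/(195.5385440) = 3.9254466
p(3.9254466) = -18.5122785
u_3 = 3.9254466 − (-18.5122785)·(3.9254466 − 6.1400000) / (-18.5122785 − 152.4755440) = 3.9254466 − (40.9964290)/(-170.9878225) = 4.1652089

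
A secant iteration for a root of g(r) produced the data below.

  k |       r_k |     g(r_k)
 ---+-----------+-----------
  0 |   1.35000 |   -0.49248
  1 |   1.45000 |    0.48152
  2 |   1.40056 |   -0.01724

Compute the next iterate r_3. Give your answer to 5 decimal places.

1.40227

r_3 = 1.40056 − (-0.01724)·(1.40056 − 1.45000) / (-0.01724 − 0.48152)
   = 1.40056 − (0.0008523)/(-0.4987600) = 1.4022689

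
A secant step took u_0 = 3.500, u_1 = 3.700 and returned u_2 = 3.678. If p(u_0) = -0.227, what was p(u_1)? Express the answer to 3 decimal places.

The secant line through (3.500, -0.227) and (3.700, p(u_1)) crosses zero at u_2 = 3.678.
So (3.500, -0.227), (3.700, p(u_1)), (3.678, 0) are collinear:
p(u_1) = -0.227 · (3.700 − 3.678) / (3.500 − 3.678) = -0.227 · (0.02200)/(-0.17800) = 0.02806

0.028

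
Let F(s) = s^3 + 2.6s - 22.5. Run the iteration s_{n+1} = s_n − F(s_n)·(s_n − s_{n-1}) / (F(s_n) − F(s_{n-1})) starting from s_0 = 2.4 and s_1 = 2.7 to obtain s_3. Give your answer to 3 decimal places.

2.517

F(2.4) = -2.43600, F(2.7) = 4.20300
s_2 = 2.70000 − 4.20300·(2.70000 − 2.40000) / (4.20300 − (-2.43600)) = 2.70000 − (1.26090)/(6.63900) = 2.51008
F(2.51008) = -0.15910
s_3 = 2.51008 − (-0.15910)·(2.51008 − 2.70000) / (-0.15910 − 4.20300) = 2.51008 − (0.03022)/(-4.36210) = 2.51700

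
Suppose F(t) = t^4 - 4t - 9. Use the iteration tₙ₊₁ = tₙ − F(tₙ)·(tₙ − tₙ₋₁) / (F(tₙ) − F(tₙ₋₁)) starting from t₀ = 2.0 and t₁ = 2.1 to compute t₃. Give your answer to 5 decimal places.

2.03457

F(2.0) = -1.0000000, F(2.1) = 2.0481000
t₂ = 2.1000000 − 2.0481000·(2.1000000 − 2.0000000) / (2.0481000 − (-1.0000000)) = 2.1000000 − (0.2048100)/(3.0481000) = 2.0328073
F(2.0328073) = -0.0552796
t₃ = 2.0328073 − (-0.0552796)·(2.0328073 − 2.1000000) / (-0.0552796 − 2.0481000) = 2.0328073 − (0.0037144)/(-2.1033796) = 2.0345732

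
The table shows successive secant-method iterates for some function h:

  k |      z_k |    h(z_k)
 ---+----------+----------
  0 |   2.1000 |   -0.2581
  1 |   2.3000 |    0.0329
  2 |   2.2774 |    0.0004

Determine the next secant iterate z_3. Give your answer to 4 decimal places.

z_3 = 2.2774 − 0.0004·(2.2774 − 2.3000) / (0.0004 − 0.0329)
   = 2.2774 − (-0.000009)/(-0.032500) = 2.277122

2.2771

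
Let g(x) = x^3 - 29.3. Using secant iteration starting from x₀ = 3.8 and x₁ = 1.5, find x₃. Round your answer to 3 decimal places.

g(3.8) = 25.57200, g(1.5) = -25.92500
x₂ = 1.50000 − (-25.92500)·(1.50000 − 3.80000) / (-25.92500 − 25.57200) = 1.50000 − (59.62750)/(-51.49700) = 2.65788
g(2.65788) = -10.52381
x₃ = 2.65788 − (-10.52381)·(2.65788 − 1.50000) / (-10.52381 − (-25.92500)) = 2.65788 − (-12.18534)/(15.40119) = 3.44908

3.449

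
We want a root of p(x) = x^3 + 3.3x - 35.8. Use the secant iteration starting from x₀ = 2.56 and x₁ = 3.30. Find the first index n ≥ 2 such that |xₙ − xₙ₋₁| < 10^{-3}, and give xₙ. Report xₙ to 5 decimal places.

n = 5, xₙ = 2.96330

p(2.56) = -10.5747840, p(3.30) = 11.0270000
x₂ = 3.3000000 − 11.0270000·(0.7400000)/(21.6017840) = 2.9222543;  |Δ| = 0.3777457
p(2.9222543) = -1.2017637
x₃ = 2.9222543 − (-1.2017637)·(-0.3777457)/(-12.2287637) = 2.9593767;  |Δ| = 0.0371224
p(2.9593767) = -0.1160994
x₄ = 2.9593767 − (-0.1160994)·(0.0371224)/(1.0856643) = 2.9633466;  |Δ| = 0.0039698
p(2.9633466) = 0.0014429
x₅ = 2.9633466 − 0.0014429·(0.0039698)/(0.1175423) = 2.9632978;  |Δ| = 0.0000487
|x₅ − x₄| = 0.0000487 < 10^{-3}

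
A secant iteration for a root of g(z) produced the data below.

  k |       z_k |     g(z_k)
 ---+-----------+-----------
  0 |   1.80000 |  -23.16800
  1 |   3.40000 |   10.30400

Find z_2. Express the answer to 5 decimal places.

z_2 = 3.40000 − 10.30400·(3.40000 − 1.80000) / (10.30400 − (-23.16800))
   = 3.40000 − (16.4864000)/(33.4720000) = 2.9074570

2.90746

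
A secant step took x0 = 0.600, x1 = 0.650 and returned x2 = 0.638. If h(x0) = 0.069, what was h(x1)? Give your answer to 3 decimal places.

The secant line through (0.600, 0.069) and (0.650, h(x1)) crosses zero at x2 = 0.638.
So (0.600, 0.069), (0.650, h(x1)), (0.638, 0) are collinear:
h(x1) = 0.069 · (0.650 − 0.638) / (0.600 − 0.638) = 0.069 · (0.01200)/(-0.03800) = -0.02179

-0.022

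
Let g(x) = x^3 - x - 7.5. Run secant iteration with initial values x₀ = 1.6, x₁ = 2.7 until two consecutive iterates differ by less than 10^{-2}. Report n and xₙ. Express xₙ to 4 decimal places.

g(1.6) = -5.004000, g(2.7) = 9.483000
x₂ = 2.700000 − 9.483000·(1.100000)/(14.487000) = 1.979954;  |Δ| = 0.720046
g(1.979954) = -1.718098
x₃ = 1.979954 − (-1.718098)·(-0.720046)/(-11.201098) = 2.090400;  |Δ| = 0.110445
g(2.090400) = -0.455831
x₄ = 2.090400 − (-0.455831)·(0.110445)/(1.262267) = 2.130284;  |Δ| = 0.039884
g(2.130284) = 0.037178
x₅ = 2.130284 − 0.037178·(0.039884)/(0.493009) = 2.127276;  |Δ| = 0.003008
|x₅ − x₄| = 0.003008 < 10^{-2}

n = 5, xₙ = 2.1273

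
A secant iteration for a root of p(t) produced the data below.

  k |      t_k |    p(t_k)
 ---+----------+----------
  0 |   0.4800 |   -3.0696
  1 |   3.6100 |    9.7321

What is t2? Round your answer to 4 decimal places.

1.2305

t2 = 3.6100 − 9.7321·(3.6100 − 0.4800) / (9.7321 − (-3.0696))
   = 3.6100 − (30.461473)/(12.801700) = 1.230513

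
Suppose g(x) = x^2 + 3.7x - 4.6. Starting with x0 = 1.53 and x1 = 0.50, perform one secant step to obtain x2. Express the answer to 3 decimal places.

g(1.53) = 3.40190, g(0.50) = -2.50000
x2 = 0.50000 − (-2.50000)·(0.50000 − 1.53000) / (-2.50000 − 3.40190) = 0.50000 − (2.57500)/(-5.90190) = 0.93630

0.936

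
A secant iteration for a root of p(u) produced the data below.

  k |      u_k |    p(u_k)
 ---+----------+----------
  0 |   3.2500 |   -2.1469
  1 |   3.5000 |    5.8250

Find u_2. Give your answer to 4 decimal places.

u_2 = 3.5000 − 5.8250·(3.5000 − 3.2500) / (5.8250 − (-2.1469))
   = 3.5000 − (1.456250)/(7.971900) = 3.317327

3.3173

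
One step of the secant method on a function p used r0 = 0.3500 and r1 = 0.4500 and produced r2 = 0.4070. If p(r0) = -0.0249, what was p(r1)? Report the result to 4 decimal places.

The secant line through (0.3500, -0.0249) and (0.4500, p(r1)) crosses zero at r2 = 0.4070.
So (0.3500, -0.0249), (0.4500, p(r1)), (0.4070, 0) are collinear:
p(r1) = -0.0249 · (0.4500 − 0.4070) / (0.3500 − 0.4070) = -0.0249 · (0.043000)/(-0.057000) = 0.018784

0.0188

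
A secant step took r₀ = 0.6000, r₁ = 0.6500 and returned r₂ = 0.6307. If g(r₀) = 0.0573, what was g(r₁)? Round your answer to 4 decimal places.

-0.0360

The secant line through (0.6000, 0.0573) and (0.6500, g(r₁)) crosses zero at r₂ = 0.6307.
So (0.6000, 0.0573), (0.6500, g(r₁)), (0.6307, 0) are collinear:
g(r₁) = 0.0573 · (0.6500 − 0.6307) / (0.6000 − 0.6307) = 0.0573 · (0.019300)/(-0.030700) = -0.036022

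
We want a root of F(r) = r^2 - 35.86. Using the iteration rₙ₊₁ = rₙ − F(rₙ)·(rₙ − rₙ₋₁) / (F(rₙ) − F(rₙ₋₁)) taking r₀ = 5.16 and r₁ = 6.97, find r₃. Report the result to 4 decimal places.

F(5.16) = -9.234400, F(6.97) = 12.720900
r₂ = 6.970000 − 12.720900·(6.970000 − 5.160000) / (12.720900 − (-9.234400)) = 6.970000 − (23.024829)/(21.955300) = 5.921286
F(5.921286) = -0.798371
r₃ = 5.921286 − (-0.798371)·(5.921286 − 6.970000) / (-0.798371 − 12.720900) = 5.921286 − (0.837263)/(-13.519271) = 5.983217

5.9832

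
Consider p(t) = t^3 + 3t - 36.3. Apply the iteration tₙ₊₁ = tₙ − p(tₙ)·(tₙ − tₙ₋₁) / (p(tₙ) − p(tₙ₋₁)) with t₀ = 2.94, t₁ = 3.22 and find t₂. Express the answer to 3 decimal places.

p(2.94) = -2.06782, p(3.22) = 6.74625
t₂ = 3.22000 − 6.74625·(3.22000 − 2.94000) / (6.74625 − (-2.06782)) = 3.22000 − (1.88895)/(8.81406) = 3.00569

3.006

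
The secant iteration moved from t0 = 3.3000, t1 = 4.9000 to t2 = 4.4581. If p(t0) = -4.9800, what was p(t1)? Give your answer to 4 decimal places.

1.9002

The secant line through (3.3000, -4.9800) and (4.9000, p(t1)) crosses zero at t2 = 4.4581.
So (3.3000, -4.9800), (4.9000, p(t1)), (4.4581, 0) are collinear:
p(t1) = -4.9800 · (4.9000 − 4.4581) / (3.3000 − 4.4581) = -4.9800 · (0.441900)/(-1.158100) = 1.900235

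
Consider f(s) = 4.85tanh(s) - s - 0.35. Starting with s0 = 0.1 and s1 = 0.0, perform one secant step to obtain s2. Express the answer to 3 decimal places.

0.091

f(0.1) = 0.03339, f(0.0) = -0.35000
s2 = 0.00000 − (-0.35000)·(0.00000 − 0.10000) / (-0.35000 − 0.03339) = 0.00000 − (0.03500)/(-0.38339) = 0.09129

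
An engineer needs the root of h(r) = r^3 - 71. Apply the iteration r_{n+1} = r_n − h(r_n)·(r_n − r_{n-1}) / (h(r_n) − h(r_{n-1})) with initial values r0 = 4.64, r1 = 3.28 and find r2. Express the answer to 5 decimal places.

4.03173

h(4.64) = 28.8973440, h(3.28) = -35.7124480
r2 = 3.2800000 − (-35.7124480)·(3.2800000 − 4.6400000) / (-35.7124480 − 28.8973440) = 3.2800000 − (48.5689293)/(-64.6097920) = 4.0317271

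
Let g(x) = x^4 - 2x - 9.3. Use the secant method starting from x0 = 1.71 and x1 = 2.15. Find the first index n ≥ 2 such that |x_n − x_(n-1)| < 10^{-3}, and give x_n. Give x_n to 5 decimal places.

n = 5, x_n = 1.90266

g(1.71) = -4.1696392, g(2.15) = 7.7675062
x2 = 2.1500000 − 7.7675062·(0.4400000)/(11.9371454) = 1.8636918;  |Δ| = 0.2863082
g(1.8636918) = -0.9632436
x3 = 1.8636918 − (-0.9632436)·(-0.2863082)/(-8.7307498) = 1.8952795;  |Δ| = 0.0315877
g(1.8952795) = -0.1874883
x4 = 1.8952795 − (-0.1874883)·(0.0315877)/(0.7757553) = 1.9029138;  |Δ| = 0.0076343
g(1.9029138) = 0.0063994
x5 = 1.9029138 − 0.0063994·(0.0076343)/(0.1938877) = 1.9026618;  |Δ| = 0.0002520
|x5 − x4| = 0.0002520 < 10^{-3}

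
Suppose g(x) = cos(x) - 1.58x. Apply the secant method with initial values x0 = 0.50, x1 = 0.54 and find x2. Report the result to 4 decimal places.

0.5422

g(0.50) = 0.087583, g(0.54) = 0.004509
x2 = 0.540000 − 0.004509·(0.540000 − 0.500000) / (0.004509 − 0.087583) = 0.540000 − (0.000180)/(-0.083074) = 0.542171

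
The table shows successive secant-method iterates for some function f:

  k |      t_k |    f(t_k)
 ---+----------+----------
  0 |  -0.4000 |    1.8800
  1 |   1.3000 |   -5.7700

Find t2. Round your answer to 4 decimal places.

t2 = 1.3000 − (-5.7700)·(1.3000 − (-0.4000)) / (-5.7700 − 1.8800)
   = 1.3000 − (-9.809000)/(-7.650000) = 0.017778

0.0178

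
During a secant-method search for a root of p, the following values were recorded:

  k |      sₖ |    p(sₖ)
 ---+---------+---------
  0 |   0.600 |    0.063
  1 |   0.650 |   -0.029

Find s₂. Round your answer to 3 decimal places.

s₂ = 0.650 − (-0.029)·(0.650 − 0.600) / (-0.029 − 0.063)
   = 0.650 − (-0.00145)/(-0.09200) = 0.63424

0.634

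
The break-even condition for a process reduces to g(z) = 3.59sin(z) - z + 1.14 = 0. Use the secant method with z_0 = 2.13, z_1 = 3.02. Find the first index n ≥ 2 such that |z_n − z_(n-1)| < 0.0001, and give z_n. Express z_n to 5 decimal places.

g(2.13) = 2.0531634, g(3.02) = -1.4445572
z_2 = 3.0200000 − (-1.4445572)·(0.8900000)/(-3.4977207) = 2.6524304;  |Δ| = 0.3675696
g(2.6524304) = 0.1744625
z_3 = 2.6524304 − 0.1744625·(-0.3675696)/(1.6190197) = 2.6920390;  |Δ| = 0.0396086
g(2.6920390) = 0.0080444
z_4 = 2.6920390 − 0.0080444·(0.0396086)/(-0.1664181) = 2.6939536;  |Δ| = 0.0019146
g(2.6939536) = -0.0000636
z_5 = 2.6939536 − (-0.0000636)·(0.0019146)/(-0.0081080) = 2.6939386;  |Δ| = 0.0000150
|z_5 − z_4| = 0.0000150 < 0.0001

n = 5, z_n = 2.69394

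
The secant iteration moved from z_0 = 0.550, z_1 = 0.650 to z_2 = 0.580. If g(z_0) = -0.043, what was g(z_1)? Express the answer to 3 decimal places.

0.100

The secant line through (0.550, -0.043) and (0.650, g(z_1)) crosses zero at z_2 = 0.580.
So (0.550, -0.043), (0.650, g(z_1)), (0.580, 0) are collinear:
g(z_1) = -0.043 · (0.650 − 0.580) / (0.550 − 0.580) = -0.043 · (0.07000)/(-0.03000) = 0.10033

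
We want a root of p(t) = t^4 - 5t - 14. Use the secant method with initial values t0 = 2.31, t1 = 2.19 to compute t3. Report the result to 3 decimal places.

2.241

p(2.31) = 2.92396, p(2.19) = -1.94742
t2 = 2.19000 − (-1.94742)·(2.19000 − 2.31000) / (-1.94742 − 2.92396) = 2.19000 − (0.23369)/(-4.87139) = 2.23797
p(2.23797) = -0.10459
t3 = 2.23797 − (-0.10459)·(2.23797 − 2.19000) / (-0.10459 − (-1.94742)) = 2.23797 − (-0.00502)/(1.84283) = 2.24069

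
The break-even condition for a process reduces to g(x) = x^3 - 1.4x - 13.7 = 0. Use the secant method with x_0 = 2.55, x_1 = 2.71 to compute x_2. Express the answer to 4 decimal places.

g(2.55) = -0.688625, g(2.71) = 2.408511
x_2 = 2.710000 − 2.408511·(2.710000 − 2.550000) / (2.408511 − (-0.688625)) = 2.710000 − (0.385362)/(3.097136) = 2.585575

2.5856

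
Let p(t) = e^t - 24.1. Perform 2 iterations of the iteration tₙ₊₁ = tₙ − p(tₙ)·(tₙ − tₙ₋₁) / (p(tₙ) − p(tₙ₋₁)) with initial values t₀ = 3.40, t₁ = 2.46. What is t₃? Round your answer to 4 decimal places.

p(3.40) = 5.864100, p(2.46) = -12.395188
t₂ = 2.460000 − (-12.395188)·(2.460000 − 3.400000) / (-12.395188 − 5.864100) = 2.460000 − (11.651477)/(-18.259289) = 3.098112
p(3.098112) = -1.943912
t₃ = 3.098112 − (-1.943912)·(3.098112 − 2.460000) / (-1.943912 − (-12.395188)) = 3.098112 − (-1.240434)/(10.451277) = 3.216800

3.2168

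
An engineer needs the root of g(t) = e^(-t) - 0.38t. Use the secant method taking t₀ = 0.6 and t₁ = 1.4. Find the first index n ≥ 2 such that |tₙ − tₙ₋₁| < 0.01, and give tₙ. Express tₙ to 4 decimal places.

g(0.6) = 0.320812, g(1.4) = -0.285403
t₂ = 1.400000 − (-0.285403)·(0.800000)/(-0.606215) = 1.023364;  |Δ| = 0.376636
g(1.023364) = -0.029494
t₃ = 1.023364 − (-0.029494)·(-0.376636)/(0.255909) = 0.979955;  |Δ| = 0.043408
g(0.979955) = 0.002945
t₄ = 0.979955 − 0.002945·(-0.043408)/(0.032439) = 0.983896;  |Δ| = 0.003941
|t₄ − t₃| = 0.003941 < 0.01

n = 4, tₙ = 0.9839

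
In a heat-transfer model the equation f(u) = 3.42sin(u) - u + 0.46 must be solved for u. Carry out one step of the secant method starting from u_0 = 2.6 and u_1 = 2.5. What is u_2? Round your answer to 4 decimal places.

2.5018

f(2.6) = -0.376985, f(2.5) = 0.006775
u_2 = 2.500000 − 0.006775·(2.500000 − 2.600000) / (0.006775 − (-0.376985)) = 2.500000 − (-0.000677)/(0.383760) = 2.501765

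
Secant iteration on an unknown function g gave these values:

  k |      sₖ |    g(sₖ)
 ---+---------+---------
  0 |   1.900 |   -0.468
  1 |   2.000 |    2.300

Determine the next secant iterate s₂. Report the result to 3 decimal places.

s₂ = 2.000 − 2.300·(2.000 − 1.900) / (2.300 − (-0.468))
   = 2.000 − (0.23000)/(2.76800) = 1.91691

1.917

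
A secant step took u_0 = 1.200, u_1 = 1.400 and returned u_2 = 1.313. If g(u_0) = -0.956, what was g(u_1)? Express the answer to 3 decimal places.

0.736

The secant line through (1.200, -0.956) and (1.400, g(u_1)) crosses zero at u_2 = 1.313.
So (1.200, -0.956), (1.400, g(u_1)), (1.313, 0) are collinear:
g(u_1) = -0.956 · (1.400 − 1.313) / (1.200 − 1.313) = -0.956 · (0.08700)/(-0.11300) = 0.73604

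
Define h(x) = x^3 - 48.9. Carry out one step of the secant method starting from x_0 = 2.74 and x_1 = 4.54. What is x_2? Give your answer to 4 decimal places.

3.4385

h(2.74) = -28.329176, h(4.54) = 44.676664
x_2 = 4.540000 − 44.676664·(4.540000 − 2.740000) / (44.676664 − (-28.329176)) = 4.540000 − (80.417995)/(73.005840) = 3.438472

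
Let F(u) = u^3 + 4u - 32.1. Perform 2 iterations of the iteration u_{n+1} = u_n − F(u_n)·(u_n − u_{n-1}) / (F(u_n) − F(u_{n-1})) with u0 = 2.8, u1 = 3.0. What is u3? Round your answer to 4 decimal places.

2.7615

F(2.8) = 1.052000, F(3.0) = 6.900000
u2 = 3.000000 − 6.900000·(3.000000 − 2.800000) / (6.900000 − 1.052000) = 3.000000 − (1.380000)/(5.848000) = 2.764022
F(2.764022) = 0.072709
u3 = 2.764022 − 0.072709·(2.764022 − 3.000000) / (0.072709 − 6.900000) = 2.764022 − (-0.017158)/(-6.827291) = 2.761509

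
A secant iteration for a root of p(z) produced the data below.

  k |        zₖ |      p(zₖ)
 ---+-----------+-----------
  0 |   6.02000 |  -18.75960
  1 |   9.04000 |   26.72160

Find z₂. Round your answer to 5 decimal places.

z₂ = 9.04000 − 26.72160·(9.04000 − 6.02000) / (26.72160 − (-18.75960))
   = 9.04000 − (80.6992320)/(45.4812000) = 7.2656574

7.26566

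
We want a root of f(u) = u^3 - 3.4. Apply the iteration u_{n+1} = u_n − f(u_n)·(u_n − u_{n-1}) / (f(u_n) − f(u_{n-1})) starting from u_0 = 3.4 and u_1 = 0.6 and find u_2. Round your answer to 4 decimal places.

f(3.4) = 35.904000, f(0.6) = -3.184000
u_2 = 0.600000 − (-3.184000)·(0.600000 − 3.400000) / (-3.184000 − 35.904000) = 0.600000 − (8.915200)/(-39.088000) = 0.828080

0.8281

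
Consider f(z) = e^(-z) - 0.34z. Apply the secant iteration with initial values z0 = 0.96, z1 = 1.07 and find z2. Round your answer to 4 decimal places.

f(0.96) = 0.056493, f(1.07) = -0.020791
z2 = 1.070000 − (-0.020791)·(1.070000 − 0.960000) / (-0.020791 − 0.056493) = 1.070000 − (-0.002287)/(-0.077284) = 1.040407

1.0404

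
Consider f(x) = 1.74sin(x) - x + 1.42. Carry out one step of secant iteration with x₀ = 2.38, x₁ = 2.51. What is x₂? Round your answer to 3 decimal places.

f(2.38) = 0.24073, f(2.51) = -0.06265
x₂ = 2.51000 − (-0.06265)·(2.51000 − 2.38000) / (-0.06265 − 0.24073) = 2.51000 − (-0.00814)/(-0.30338) = 2.48315

2.483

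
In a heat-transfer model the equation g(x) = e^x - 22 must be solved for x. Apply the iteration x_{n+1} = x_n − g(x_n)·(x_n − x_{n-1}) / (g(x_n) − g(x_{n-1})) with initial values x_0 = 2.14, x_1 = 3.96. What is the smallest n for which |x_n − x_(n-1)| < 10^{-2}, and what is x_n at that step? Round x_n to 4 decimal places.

g(2.14) = -13.500562, g(3.96) = 30.457326
x_2 = 3.960000 − 30.457326·(1.820000)/(43.957888) = 2.698967;  |Δ| = 1.261033
g(2.698967) = -7.135626
x_3 = 2.698967 − (-7.135626)·(-1.261033)/(-37.592952) = 2.938328;  |Δ| = 0.239360
g(2.938328) = -3.115763
x_4 = 2.938328 − (-3.115763)·(0.239360)/(4.019863) = 3.123854;  |Δ| = 0.185526
g(3.123854) = 0.733820
x_5 = 3.123854 − 0.733820·(0.185526)/(3.849583) = 3.088488;  |Δ| = 0.035366
g(3.088488) = -0.056124
x_6 = 3.088488 − (-0.056124)·(-0.035366)/(-0.789945) = 3.091001;  |Δ| = 0.002513
|x_6 − x_5| = 0.002513 < 10^{-2}

n = 6, x_n = 3.0910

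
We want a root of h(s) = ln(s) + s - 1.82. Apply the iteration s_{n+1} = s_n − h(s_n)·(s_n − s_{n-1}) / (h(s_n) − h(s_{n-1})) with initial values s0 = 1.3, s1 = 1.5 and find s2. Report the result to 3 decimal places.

1.450

h(1.3) = -0.25764, h(1.5) = 0.08547
s2 = 1.50000 − 0.08547·(1.50000 − 1.30000) / (0.08547 − (-0.25764)) = 1.50000 − (0.01709)/(0.34310) = 1.45018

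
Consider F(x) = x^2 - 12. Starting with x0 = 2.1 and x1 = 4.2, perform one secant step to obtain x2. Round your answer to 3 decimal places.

3.305

F(2.1) = -7.59000, F(4.2) = 5.64000
x2 = 4.20000 − 5.64000·(4.20000 − 2.10000) / (5.64000 − (-7.59000)) = 4.20000 − (11.84400)/(13.23000) = 3.30476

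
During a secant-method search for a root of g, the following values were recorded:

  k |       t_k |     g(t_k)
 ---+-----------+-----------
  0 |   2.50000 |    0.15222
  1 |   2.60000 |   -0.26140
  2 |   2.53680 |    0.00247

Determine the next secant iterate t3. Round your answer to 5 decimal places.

2.53739

t3 = 2.53680 − 0.00247·(2.53680 − 2.60000) / (0.00247 − (-0.26140))
   = 2.53680 − (-0.0001561)/(0.2638700) = 2.5373916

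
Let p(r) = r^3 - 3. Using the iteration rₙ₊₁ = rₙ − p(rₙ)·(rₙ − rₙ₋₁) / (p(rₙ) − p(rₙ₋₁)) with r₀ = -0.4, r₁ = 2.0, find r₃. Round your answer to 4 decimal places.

1.0541

p(-0.4) = -3.064000, p(2.0) = 5.000000
r₂ = 2.000000 − 5.000000·(2.000000 − (-0.400000)) / (5.000000 − (-3.064000)) = 2.000000 − (12.000000)/(8.064000) = 0.511905
p(0.511905) = -2.865857
r₃ = 0.511905 − (-2.865857)·(0.511905 − 2.000000) / (-2.865857 − 5.000000) = 0.511905 − (4.264668)/(-7.865857) = 1.054079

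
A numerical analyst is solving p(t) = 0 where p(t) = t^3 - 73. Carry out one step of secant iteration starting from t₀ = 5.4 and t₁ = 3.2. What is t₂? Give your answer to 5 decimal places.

p(5.4) = 84.4640000, p(3.2) = -40.2320000
t₂ = 3.2000000 − (-40.2320000)·(3.2000000 − 5.4000000) / (-40.2320000 − 84.4640000) = 3.2000000 − (88.5104000)/(-124.6960000) = 3.9098095

3.90981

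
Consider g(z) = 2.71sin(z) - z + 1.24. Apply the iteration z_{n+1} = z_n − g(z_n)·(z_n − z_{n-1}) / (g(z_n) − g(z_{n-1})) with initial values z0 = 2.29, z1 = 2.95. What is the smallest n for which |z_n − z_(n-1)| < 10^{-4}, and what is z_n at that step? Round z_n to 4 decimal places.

n = 5, z_n = 2.6111

g(2.29) = 0.988816, g(2.95) = -1.193955
z2 = 2.950000 − (-1.193955)·(0.660000)/(-2.182770) = 2.588986;  |Δ| = 0.361014
g(2.588986) = 0.073513
z3 = 2.588986 − 0.073513·(-0.361014)/(1.267467) = 2.609925;  |Δ| = 0.020939
g(2.609925) = 0.003968
z4 = 2.609925 − 0.003968·(0.020939)/(-0.069545) = 2.611120;  |Δ| = 0.001195
g(2.611120) = -0.000018
z5 = 2.611120 − (-0.000018)·(0.001195)/(-0.003986) = 2.611114;  |Δ| = 0.000006
|z5 − z4| = 0.000006 < 10^{-4}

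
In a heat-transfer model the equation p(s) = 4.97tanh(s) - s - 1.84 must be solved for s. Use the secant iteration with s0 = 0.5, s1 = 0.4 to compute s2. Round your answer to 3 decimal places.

p(0.5) = -0.04328, p(0.4) = -0.35165
s2 = 0.40000 − (-0.35165)·(0.40000 − 0.50000) / (-0.35165 − (-0.04328)) = 0.40000 − (0.03517)/(-0.30838) = 0.51403

0.514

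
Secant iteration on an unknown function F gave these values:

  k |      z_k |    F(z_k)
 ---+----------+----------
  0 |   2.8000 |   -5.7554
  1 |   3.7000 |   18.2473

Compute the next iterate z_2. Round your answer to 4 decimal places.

3.0158

z_2 = 3.7000 − 18.2473·(3.7000 − 2.8000) / (18.2473 − (-5.7554))
   = 3.7000 − (16.422570)/(24.002700) = 3.015803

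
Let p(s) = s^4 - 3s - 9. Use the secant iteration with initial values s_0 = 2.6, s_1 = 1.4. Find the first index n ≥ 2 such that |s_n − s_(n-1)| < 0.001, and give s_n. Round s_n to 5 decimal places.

n = 7, s_n = 1.96448

p(2.6) = 28.8976000, p(1.4) = -9.3584000
s_2 = 1.4000000 − (-9.3584000)·(-1.2000000)/(-38.2560000) = 1.6935508;  |Δ| = 0.2935508
p(1.6935508) = -5.8545724
s_3 = 1.6935508 − (-5.8545724)·(0.2935508)/(3.5038276) = 2.1840471;  |Δ| = 0.4904963
p(2.1840471) = 7.2013489
s_4 = 2.1840471 − 7.2013489·(0.4904963)/(13.0559213) = 1.9135005;  |Δ| = 0.2705466
p(1.9135005) = -1.3340344
s_5 = 1.9135005 − (-1.3340344)·(-0.2705466)/(-8.5353833) = 1.9557855;  |Δ| = 0.0422850
p(1.9557855) = -0.2359898
s_6 = 1.9557855 − (-0.2359898)·(0.0422850)/(1.0980446) = 1.9648733;  |Δ| = 0.0090878
p(1.9648733) = 0.0105943
s_7 = 1.9648733 − 0.0105943·(0.0090878)/(0.2465841) = 1.9644829;  |Δ| = 0.0003905
|s_7 − s_6| = 0.0003905 < 0.001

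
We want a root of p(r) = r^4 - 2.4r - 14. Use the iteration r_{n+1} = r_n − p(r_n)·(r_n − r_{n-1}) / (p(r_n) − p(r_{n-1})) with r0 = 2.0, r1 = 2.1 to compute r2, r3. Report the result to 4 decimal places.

p(2.0) = -2.800000, p(2.1) = 0.408100
r2 = 2.100000 − 0.408100·(2.100000 − 2.000000) / (0.408100 − (-2.800000)) = 2.100000 − (0.040810)/(3.208100) = 2.087279
p(2.087279) = -0.028339
r3 = 2.087279 − (-0.028339)·(2.087279 − 2.100000) / (-0.028339 − 0.408100) = 2.087279 − (0.000361)/(-0.436439) = 2.088105

2.0873, 2.0881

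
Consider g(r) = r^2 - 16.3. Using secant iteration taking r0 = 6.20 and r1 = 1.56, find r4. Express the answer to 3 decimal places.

g(6.20) = 22.14000, g(1.56) = -13.86640
r2 = 1.56000 − (-13.86640)·(1.56000 − 6.20000) / (-13.86640 − 22.14000) = 1.56000 − (64.34010)/(-36.00640) = 3.34691
g(3.34691) = -5.09821
r3 = 3.34691 − (-5.09821)·(3.34691 − 1.56000) / (-5.09821 − (-13.86640)) = 3.34691 − (-9.11003)/(8.76819) = 4.38589
g(4.38589) = 2.93607
r4 = 4.38589 − 2.93607·(4.38589 − 3.34691) / (2.93607 − (-5.09821)) = 4.38589 − (3.05053)/(8.03428) = 4.00620

4.006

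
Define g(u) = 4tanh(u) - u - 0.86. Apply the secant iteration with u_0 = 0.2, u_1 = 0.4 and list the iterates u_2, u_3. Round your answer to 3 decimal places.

g(0.2) = -0.27050, g(0.4) = 0.25980
u_2 = 0.40000 − 0.25980·(0.40000 − 0.20000) / (0.25980 − (-0.27050)) = 0.40000 − (0.05196)/(0.53029) = 0.30202
g(0.30202) = 0.01062
u_3 = 0.30202 − 0.01062·(0.30202 − 0.40000) / (0.01062 − 0.25980) = 0.30202 − (-0.00104)/(-0.24918) = 0.29784

0.302, 0.298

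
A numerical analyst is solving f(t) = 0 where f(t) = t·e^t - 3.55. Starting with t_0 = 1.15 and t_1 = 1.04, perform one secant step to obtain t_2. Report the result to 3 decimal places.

1.137

f(1.15) = 0.08192, f(1.04) = -0.60761
t_2 = 1.04000 − (-0.60761)·(1.04000 − 1.15000) / (-0.60761 − 0.08192) = 1.04000 − (0.06684)/(-0.68954) = 1.13693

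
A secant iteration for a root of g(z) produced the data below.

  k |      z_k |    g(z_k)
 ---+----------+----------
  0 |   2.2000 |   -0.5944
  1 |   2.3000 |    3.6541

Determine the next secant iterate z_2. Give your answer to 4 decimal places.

2.2140

z_2 = 2.3000 − 3.6541·(2.3000 − 2.2000) / (3.6541 − (-0.5944))
   = 2.3000 − (0.365410)/(4.248500) = 2.213991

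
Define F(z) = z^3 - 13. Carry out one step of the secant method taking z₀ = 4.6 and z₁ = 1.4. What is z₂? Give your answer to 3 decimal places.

F(4.6) = 84.33600, F(1.4) = -10.25600
z₂ = 1.40000 − (-10.25600)·(1.40000 − 4.60000) / (-10.25600 − 84.33600) = 1.40000 − (32.81920)/(-94.59200) = 1.74696

1.747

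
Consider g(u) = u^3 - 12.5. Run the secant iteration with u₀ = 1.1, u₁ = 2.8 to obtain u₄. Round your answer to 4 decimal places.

2.3292

g(1.1) = -11.169000, g(2.8) = 9.452000
u₂ = 2.800000 − 9.452000·(2.800000 − 1.100000) / (9.452000 − (-11.169000)) = 2.800000 − (16.068400)/(20.621000) = 2.020775
g(2.020775) = -4.248102
u₃ = 2.020775 − (-4.248102)·(2.020775 − 2.800000) / (-4.248102 − 9.452000) = 2.020775 − (3.310228)/(-13.700102) = 2.262396
g(2.262396) = -0.920078
u₄ = 2.262396 − (-0.920078)·(2.262396 − 2.020775) / (-0.920078 − (-4.248102)) = 2.262396 − (-0.222310)/(3.328024) = 2.329195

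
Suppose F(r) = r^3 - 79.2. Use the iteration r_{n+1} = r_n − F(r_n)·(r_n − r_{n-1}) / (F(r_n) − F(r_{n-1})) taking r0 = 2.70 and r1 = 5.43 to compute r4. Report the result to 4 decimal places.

4.3059

F(2.70) = -59.517000, F(5.43) = 80.903007
r2 = 5.430000 − 80.903007·(5.430000 − 2.700000) / (80.903007 − (-59.517000)) = 5.430000 − (220.865209)/(140.420007) = 3.857110
F(3.857110) = -21.816622
r3 = 3.857110 − (-21.816622)·(3.857110 − 5.430000) / (-21.816622 − 80.903007) = 3.857110 − (34.315144)/(-102.719629) = 4.191176
F(4.191176) = -5.577976
r4 = 4.191176 − (-5.577976)·(4.191176 − 3.857110) / (-5.577976 − (-21.816622)) = 4.191176 − (-1.863412)/(16.238646) = 4.305928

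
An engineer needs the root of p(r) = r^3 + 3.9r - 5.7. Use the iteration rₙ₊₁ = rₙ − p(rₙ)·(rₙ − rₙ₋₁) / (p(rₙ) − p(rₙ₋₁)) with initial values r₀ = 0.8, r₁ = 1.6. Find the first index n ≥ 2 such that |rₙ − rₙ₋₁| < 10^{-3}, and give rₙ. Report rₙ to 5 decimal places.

n = 5, rₙ = 1.11044

p(0.8) = -2.0680000, p(1.6) = 4.6360000
r₂ = 1.6000000 − 4.6360000·(0.8000000)/(6.7040000) = 1.0467780;  |Δ| = 0.5532220
p(1.0467780) = -0.4705646
r₃ = 1.0467780 − (-0.4705646)·(-0.5532220)/(-5.1065646) = 1.0977569;  |Δ| = 0.0509788
p(1.0977569) = -0.0958742
r₄ = 1.0977569 − (-0.0958742)·(0.0509788)/(0.3746904) = 1.1108011;  |Δ| = 0.0130442
p(1.1108011) = 0.0027186
r₅ = 1.1108011 − 0.0027186·(0.0130442)/(0.0985928) = 1.1104414;  |Δ| = 0.0003597
|r₅ − r₄| = 0.0003597 < 10^{-3}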